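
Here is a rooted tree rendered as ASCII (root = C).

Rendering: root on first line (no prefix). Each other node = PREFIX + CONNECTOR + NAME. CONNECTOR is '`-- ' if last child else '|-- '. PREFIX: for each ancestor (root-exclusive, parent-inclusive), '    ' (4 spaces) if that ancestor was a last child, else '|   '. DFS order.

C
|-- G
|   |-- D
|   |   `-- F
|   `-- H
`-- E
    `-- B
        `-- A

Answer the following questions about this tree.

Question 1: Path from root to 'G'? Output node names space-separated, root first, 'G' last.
Answer: C G

Derivation:
Walk down from root: C -> G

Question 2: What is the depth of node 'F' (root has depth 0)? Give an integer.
Answer: 3

Derivation:
Path from root to F: C -> G -> D -> F
Depth = number of edges = 3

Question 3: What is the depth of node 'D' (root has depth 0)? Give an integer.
Answer: 2

Derivation:
Path from root to D: C -> G -> D
Depth = number of edges = 2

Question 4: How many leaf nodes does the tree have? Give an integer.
Answer: 3

Derivation:
Leaves (nodes with no children): A, F, H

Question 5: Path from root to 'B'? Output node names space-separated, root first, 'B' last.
Answer: C E B

Derivation:
Walk down from root: C -> E -> B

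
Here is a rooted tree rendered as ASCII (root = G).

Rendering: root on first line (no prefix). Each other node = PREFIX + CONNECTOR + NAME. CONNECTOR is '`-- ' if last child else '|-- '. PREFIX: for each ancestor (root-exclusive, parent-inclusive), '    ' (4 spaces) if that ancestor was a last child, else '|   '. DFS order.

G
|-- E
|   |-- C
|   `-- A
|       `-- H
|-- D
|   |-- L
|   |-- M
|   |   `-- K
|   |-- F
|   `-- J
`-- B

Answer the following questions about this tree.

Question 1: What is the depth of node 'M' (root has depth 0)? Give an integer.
Path from root to M: G -> D -> M
Depth = number of edges = 2

Answer: 2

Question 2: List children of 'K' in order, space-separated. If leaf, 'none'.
Answer: none

Derivation:
Node K's children (from adjacency): (leaf)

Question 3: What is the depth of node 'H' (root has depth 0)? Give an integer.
Answer: 3

Derivation:
Path from root to H: G -> E -> A -> H
Depth = number of edges = 3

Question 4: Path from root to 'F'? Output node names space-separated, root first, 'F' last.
Answer: G D F

Derivation:
Walk down from root: G -> D -> F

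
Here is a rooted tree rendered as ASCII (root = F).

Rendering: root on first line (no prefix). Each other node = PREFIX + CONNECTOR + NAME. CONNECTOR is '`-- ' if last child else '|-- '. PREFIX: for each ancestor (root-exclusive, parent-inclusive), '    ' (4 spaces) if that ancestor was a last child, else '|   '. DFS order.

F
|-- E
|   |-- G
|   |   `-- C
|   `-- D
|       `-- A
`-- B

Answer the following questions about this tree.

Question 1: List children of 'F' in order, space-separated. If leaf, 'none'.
Answer: E B

Derivation:
Node F's children (from adjacency): E, B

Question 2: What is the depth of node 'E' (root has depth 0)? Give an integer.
Path from root to E: F -> E
Depth = number of edges = 1

Answer: 1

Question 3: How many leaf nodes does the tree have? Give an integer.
Leaves (nodes with no children): A, B, C

Answer: 3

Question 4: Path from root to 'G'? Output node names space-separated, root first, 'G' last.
Walk down from root: F -> E -> G

Answer: F E G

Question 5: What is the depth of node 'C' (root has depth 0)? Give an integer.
Answer: 3

Derivation:
Path from root to C: F -> E -> G -> C
Depth = number of edges = 3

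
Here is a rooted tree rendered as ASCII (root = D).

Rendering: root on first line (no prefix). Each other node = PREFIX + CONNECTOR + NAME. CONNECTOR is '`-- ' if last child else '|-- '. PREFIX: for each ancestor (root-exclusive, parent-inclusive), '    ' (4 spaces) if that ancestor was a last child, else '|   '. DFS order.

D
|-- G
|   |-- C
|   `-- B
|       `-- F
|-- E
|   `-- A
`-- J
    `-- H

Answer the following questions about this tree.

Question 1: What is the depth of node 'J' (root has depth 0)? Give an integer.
Answer: 1

Derivation:
Path from root to J: D -> J
Depth = number of edges = 1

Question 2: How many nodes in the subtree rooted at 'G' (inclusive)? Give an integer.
Answer: 4

Derivation:
Subtree rooted at G contains: B, C, F, G
Count = 4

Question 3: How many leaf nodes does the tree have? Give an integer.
Answer: 4

Derivation:
Leaves (nodes with no children): A, C, F, H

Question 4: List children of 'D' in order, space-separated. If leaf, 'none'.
Answer: G E J

Derivation:
Node D's children (from adjacency): G, E, J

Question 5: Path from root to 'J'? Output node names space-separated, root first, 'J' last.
Answer: D J

Derivation:
Walk down from root: D -> J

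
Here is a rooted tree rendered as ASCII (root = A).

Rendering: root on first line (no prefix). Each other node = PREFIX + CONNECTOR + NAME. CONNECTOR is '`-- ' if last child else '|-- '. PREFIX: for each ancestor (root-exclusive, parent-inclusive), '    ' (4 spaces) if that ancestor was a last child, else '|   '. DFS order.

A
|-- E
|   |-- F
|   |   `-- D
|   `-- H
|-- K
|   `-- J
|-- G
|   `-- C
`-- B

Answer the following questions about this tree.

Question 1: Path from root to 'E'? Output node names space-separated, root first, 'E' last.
Walk down from root: A -> E

Answer: A E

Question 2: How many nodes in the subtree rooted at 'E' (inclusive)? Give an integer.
Answer: 4

Derivation:
Subtree rooted at E contains: D, E, F, H
Count = 4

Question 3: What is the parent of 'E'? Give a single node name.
Scan adjacency: E appears as child of A

Answer: A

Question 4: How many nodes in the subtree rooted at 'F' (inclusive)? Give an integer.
Answer: 2

Derivation:
Subtree rooted at F contains: D, F
Count = 2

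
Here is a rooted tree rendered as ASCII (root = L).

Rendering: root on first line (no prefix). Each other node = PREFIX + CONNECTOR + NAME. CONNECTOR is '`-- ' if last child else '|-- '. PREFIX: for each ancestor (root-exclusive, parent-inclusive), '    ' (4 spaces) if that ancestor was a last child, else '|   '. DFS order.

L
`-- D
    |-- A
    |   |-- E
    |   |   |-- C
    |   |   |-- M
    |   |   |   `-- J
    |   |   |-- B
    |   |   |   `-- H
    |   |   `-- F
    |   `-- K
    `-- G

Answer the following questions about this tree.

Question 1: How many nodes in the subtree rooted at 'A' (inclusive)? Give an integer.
Answer: 9

Derivation:
Subtree rooted at A contains: A, B, C, E, F, H, J, K, M
Count = 9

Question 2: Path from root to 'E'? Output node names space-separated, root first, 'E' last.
Walk down from root: L -> D -> A -> E

Answer: L D A E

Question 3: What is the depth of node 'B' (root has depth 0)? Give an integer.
Path from root to B: L -> D -> A -> E -> B
Depth = number of edges = 4

Answer: 4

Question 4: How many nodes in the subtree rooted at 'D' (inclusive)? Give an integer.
Subtree rooted at D contains: A, B, C, D, E, F, G, H, J, K, M
Count = 11

Answer: 11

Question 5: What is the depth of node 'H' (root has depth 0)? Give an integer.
Answer: 5

Derivation:
Path from root to H: L -> D -> A -> E -> B -> H
Depth = number of edges = 5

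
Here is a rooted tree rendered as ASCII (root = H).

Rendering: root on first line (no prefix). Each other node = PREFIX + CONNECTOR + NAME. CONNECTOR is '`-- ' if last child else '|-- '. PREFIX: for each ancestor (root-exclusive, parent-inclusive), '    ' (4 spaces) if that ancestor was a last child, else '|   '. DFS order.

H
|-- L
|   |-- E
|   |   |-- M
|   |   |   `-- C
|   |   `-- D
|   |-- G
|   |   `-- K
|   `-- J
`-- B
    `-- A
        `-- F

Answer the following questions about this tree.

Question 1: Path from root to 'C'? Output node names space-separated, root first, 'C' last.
Answer: H L E M C

Derivation:
Walk down from root: H -> L -> E -> M -> C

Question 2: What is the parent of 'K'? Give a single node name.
Answer: G

Derivation:
Scan adjacency: K appears as child of G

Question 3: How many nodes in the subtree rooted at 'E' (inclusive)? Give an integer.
Answer: 4

Derivation:
Subtree rooted at E contains: C, D, E, M
Count = 4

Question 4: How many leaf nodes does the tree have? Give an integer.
Answer: 5

Derivation:
Leaves (nodes with no children): C, D, F, J, K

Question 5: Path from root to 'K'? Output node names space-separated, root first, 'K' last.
Walk down from root: H -> L -> G -> K

Answer: H L G K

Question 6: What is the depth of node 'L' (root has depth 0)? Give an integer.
Path from root to L: H -> L
Depth = number of edges = 1

Answer: 1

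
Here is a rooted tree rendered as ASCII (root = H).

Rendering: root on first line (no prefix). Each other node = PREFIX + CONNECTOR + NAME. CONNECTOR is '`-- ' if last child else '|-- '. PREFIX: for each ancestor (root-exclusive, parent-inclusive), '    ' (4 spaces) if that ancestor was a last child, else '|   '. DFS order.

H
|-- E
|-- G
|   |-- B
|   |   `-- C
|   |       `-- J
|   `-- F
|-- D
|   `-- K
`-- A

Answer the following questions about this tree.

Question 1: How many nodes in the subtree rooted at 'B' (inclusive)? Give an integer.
Subtree rooted at B contains: B, C, J
Count = 3

Answer: 3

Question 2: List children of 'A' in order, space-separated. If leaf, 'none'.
Answer: none

Derivation:
Node A's children (from adjacency): (leaf)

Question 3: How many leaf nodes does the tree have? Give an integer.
Answer: 5

Derivation:
Leaves (nodes with no children): A, E, F, J, K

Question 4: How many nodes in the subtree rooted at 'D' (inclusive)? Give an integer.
Subtree rooted at D contains: D, K
Count = 2

Answer: 2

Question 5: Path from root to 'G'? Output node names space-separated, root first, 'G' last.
Answer: H G

Derivation:
Walk down from root: H -> G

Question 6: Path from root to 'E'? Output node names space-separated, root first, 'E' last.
Answer: H E

Derivation:
Walk down from root: H -> E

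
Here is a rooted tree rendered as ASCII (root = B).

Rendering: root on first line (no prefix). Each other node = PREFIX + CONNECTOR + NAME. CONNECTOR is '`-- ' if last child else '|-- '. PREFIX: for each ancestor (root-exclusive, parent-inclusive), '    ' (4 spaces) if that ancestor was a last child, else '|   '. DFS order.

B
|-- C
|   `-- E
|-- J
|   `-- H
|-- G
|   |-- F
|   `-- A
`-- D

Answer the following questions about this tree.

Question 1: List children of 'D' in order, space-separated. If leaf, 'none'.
Answer: none

Derivation:
Node D's children (from adjacency): (leaf)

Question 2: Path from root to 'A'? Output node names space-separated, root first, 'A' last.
Walk down from root: B -> G -> A

Answer: B G A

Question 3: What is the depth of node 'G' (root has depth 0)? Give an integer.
Path from root to G: B -> G
Depth = number of edges = 1

Answer: 1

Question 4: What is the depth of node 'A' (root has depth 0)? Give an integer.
Path from root to A: B -> G -> A
Depth = number of edges = 2

Answer: 2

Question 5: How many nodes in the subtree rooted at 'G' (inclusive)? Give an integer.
Subtree rooted at G contains: A, F, G
Count = 3

Answer: 3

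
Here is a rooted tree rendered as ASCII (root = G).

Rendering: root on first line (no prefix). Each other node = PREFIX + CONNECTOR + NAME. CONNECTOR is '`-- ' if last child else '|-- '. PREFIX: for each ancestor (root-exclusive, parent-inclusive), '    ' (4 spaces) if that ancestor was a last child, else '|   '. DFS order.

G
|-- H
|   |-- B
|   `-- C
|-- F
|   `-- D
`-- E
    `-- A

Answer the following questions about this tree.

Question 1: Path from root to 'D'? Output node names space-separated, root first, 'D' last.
Answer: G F D

Derivation:
Walk down from root: G -> F -> D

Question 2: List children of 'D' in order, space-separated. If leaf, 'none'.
Answer: none

Derivation:
Node D's children (from adjacency): (leaf)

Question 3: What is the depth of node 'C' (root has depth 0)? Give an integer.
Path from root to C: G -> H -> C
Depth = number of edges = 2

Answer: 2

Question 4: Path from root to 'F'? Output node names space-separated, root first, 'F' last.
Answer: G F

Derivation:
Walk down from root: G -> F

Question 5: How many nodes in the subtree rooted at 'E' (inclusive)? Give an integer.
Answer: 2

Derivation:
Subtree rooted at E contains: A, E
Count = 2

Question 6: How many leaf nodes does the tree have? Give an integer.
Answer: 4

Derivation:
Leaves (nodes with no children): A, B, C, D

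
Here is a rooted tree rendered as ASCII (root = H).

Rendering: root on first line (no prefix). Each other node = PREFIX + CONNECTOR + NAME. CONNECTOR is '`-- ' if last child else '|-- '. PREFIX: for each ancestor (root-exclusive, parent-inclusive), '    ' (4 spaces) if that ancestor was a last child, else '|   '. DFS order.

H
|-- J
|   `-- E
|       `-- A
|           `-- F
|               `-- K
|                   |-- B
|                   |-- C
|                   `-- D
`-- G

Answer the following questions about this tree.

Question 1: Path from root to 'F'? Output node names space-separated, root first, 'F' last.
Walk down from root: H -> J -> E -> A -> F

Answer: H J E A F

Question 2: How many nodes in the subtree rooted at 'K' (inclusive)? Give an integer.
Answer: 4

Derivation:
Subtree rooted at K contains: B, C, D, K
Count = 4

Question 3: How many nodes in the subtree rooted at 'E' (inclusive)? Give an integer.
Answer: 7

Derivation:
Subtree rooted at E contains: A, B, C, D, E, F, K
Count = 7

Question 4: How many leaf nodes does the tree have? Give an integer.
Answer: 4

Derivation:
Leaves (nodes with no children): B, C, D, G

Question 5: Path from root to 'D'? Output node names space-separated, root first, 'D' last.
Answer: H J E A F K D

Derivation:
Walk down from root: H -> J -> E -> A -> F -> K -> D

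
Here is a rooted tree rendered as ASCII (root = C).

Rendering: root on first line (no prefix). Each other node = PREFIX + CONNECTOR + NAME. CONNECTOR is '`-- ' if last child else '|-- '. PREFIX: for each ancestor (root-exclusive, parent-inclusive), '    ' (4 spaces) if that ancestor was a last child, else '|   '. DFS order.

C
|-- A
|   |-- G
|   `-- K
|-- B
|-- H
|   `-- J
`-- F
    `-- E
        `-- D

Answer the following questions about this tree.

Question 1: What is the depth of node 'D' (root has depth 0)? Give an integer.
Answer: 3

Derivation:
Path from root to D: C -> F -> E -> D
Depth = number of edges = 3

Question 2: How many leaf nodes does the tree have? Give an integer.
Leaves (nodes with no children): B, D, G, J, K

Answer: 5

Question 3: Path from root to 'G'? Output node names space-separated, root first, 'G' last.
Walk down from root: C -> A -> G

Answer: C A G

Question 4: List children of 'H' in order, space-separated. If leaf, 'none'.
Answer: J

Derivation:
Node H's children (from adjacency): J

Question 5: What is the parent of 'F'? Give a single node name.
Scan adjacency: F appears as child of C

Answer: C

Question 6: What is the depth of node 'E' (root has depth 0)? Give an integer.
Answer: 2

Derivation:
Path from root to E: C -> F -> E
Depth = number of edges = 2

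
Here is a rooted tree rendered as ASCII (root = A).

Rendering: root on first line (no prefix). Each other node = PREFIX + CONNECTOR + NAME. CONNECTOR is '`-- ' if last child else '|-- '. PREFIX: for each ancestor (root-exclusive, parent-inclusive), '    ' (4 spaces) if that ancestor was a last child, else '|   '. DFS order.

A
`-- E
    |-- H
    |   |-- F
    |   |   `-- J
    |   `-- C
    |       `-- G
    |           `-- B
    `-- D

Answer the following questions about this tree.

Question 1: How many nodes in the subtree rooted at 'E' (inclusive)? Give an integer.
Subtree rooted at E contains: B, C, D, E, F, G, H, J
Count = 8

Answer: 8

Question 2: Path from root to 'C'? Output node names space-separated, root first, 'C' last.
Walk down from root: A -> E -> H -> C

Answer: A E H C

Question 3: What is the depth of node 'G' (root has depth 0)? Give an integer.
Path from root to G: A -> E -> H -> C -> G
Depth = number of edges = 4

Answer: 4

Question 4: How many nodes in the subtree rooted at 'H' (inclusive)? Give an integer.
Subtree rooted at H contains: B, C, F, G, H, J
Count = 6

Answer: 6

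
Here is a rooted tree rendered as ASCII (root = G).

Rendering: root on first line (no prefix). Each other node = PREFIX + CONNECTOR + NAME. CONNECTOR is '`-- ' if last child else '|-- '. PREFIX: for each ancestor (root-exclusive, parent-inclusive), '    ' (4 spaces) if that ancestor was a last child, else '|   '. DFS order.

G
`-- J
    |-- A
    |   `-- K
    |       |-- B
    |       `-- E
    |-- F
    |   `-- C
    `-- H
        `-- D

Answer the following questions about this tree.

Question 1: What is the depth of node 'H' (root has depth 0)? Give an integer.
Path from root to H: G -> J -> H
Depth = number of edges = 2

Answer: 2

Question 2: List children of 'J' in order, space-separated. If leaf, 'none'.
Answer: A F H

Derivation:
Node J's children (from adjacency): A, F, H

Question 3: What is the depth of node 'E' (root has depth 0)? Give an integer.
Path from root to E: G -> J -> A -> K -> E
Depth = number of edges = 4

Answer: 4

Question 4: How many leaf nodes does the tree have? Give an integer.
Leaves (nodes with no children): B, C, D, E

Answer: 4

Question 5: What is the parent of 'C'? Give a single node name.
Scan adjacency: C appears as child of F

Answer: F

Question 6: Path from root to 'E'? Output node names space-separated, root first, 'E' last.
Answer: G J A K E

Derivation:
Walk down from root: G -> J -> A -> K -> E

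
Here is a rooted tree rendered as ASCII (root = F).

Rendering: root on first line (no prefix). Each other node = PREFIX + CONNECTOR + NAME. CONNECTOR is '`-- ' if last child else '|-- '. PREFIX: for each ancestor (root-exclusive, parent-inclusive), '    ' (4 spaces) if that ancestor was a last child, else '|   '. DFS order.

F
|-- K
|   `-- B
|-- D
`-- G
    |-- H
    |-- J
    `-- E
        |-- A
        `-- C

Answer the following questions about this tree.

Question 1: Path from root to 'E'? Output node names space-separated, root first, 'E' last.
Answer: F G E

Derivation:
Walk down from root: F -> G -> E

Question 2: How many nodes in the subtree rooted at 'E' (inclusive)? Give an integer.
Answer: 3

Derivation:
Subtree rooted at E contains: A, C, E
Count = 3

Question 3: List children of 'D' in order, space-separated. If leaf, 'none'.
Answer: none

Derivation:
Node D's children (from adjacency): (leaf)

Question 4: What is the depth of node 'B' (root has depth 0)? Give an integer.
Answer: 2

Derivation:
Path from root to B: F -> K -> B
Depth = number of edges = 2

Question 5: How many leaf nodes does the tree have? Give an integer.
Answer: 6

Derivation:
Leaves (nodes with no children): A, B, C, D, H, J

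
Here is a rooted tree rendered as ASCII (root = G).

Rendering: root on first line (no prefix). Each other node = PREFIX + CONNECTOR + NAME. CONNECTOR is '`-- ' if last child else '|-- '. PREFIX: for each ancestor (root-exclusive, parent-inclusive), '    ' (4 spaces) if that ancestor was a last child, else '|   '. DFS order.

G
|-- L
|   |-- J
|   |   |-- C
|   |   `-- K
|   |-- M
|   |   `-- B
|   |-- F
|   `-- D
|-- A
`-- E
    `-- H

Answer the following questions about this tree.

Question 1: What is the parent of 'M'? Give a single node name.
Answer: L

Derivation:
Scan adjacency: M appears as child of L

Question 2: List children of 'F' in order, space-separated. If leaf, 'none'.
Node F's children (from adjacency): (leaf)

Answer: none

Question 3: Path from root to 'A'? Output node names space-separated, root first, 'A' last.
Answer: G A

Derivation:
Walk down from root: G -> A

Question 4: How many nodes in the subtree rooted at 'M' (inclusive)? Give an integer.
Answer: 2

Derivation:
Subtree rooted at M contains: B, M
Count = 2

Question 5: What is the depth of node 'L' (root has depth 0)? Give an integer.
Answer: 1

Derivation:
Path from root to L: G -> L
Depth = number of edges = 1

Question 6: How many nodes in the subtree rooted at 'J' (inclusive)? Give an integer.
Subtree rooted at J contains: C, J, K
Count = 3

Answer: 3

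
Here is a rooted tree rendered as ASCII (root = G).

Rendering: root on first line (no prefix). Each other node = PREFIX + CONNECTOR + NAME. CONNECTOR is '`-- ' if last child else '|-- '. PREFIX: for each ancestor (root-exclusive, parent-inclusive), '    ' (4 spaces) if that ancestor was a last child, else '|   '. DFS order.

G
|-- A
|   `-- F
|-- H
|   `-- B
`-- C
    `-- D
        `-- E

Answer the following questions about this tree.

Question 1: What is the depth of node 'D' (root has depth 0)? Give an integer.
Answer: 2

Derivation:
Path from root to D: G -> C -> D
Depth = number of edges = 2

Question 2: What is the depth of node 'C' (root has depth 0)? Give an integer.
Path from root to C: G -> C
Depth = number of edges = 1

Answer: 1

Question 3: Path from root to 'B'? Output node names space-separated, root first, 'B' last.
Walk down from root: G -> H -> B

Answer: G H B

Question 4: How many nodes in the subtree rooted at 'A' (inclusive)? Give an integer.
Subtree rooted at A contains: A, F
Count = 2

Answer: 2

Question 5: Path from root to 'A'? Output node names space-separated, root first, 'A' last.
Walk down from root: G -> A

Answer: G A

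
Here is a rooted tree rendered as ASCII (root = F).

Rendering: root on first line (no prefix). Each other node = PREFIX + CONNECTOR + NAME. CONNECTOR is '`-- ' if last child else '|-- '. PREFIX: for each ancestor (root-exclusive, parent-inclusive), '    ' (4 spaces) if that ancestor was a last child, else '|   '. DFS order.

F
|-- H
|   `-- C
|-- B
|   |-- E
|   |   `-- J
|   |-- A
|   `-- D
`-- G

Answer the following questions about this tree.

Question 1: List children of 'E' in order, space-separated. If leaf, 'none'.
Answer: J

Derivation:
Node E's children (from adjacency): J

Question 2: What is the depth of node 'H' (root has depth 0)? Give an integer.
Path from root to H: F -> H
Depth = number of edges = 1

Answer: 1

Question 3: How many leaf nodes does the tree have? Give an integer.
Answer: 5

Derivation:
Leaves (nodes with no children): A, C, D, G, J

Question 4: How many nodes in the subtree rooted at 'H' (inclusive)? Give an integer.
Answer: 2

Derivation:
Subtree rooted at H contains: C, H
Count = 2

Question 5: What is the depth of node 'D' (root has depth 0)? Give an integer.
Answer: 2

Derivation:
Path from root to D: F -> B -> D
Depth = number of edges = 2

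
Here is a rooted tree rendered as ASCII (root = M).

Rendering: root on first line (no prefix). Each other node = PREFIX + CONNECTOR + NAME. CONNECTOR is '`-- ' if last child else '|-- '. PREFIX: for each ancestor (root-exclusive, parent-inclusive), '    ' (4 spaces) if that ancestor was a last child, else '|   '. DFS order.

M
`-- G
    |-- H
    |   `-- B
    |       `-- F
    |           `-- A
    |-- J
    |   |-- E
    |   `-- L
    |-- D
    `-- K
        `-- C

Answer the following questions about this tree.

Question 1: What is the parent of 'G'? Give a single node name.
Answer: M

Derivation:
Scan adjacency: G appears as child of M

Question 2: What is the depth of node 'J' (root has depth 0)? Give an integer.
Answer: 2

Derivation:
Path from root to J: M -> G -> J
Depth = number of edges = 2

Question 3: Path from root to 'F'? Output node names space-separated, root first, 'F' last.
Answer: M G H B F

Derivation:
Walk down from root: M -> G -> H -> B -> F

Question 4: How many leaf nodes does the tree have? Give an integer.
Answer: 5

Derivation:
Leaves (nodes with no children): A, C, D, E, L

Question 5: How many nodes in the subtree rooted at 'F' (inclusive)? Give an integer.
Answer: 2

Derivation:
Subtree rooted at F contains: A, F
Count = 2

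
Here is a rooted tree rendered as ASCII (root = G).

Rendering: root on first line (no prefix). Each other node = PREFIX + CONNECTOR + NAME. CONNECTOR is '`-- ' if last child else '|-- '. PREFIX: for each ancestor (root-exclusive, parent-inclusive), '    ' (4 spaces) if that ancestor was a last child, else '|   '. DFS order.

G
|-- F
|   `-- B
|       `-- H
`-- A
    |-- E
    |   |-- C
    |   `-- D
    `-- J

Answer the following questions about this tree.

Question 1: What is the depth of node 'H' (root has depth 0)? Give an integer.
Answer: 3

Derivation:
Path from root to H: G -> F -> B -> H
Depth = number of edges = 3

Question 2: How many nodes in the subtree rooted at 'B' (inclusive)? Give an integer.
Subtree rooted at B contains: B, H
Count = 2

Answer: 2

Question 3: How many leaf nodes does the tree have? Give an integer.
Answer: 4

Derivation:
Leaves (nodes with no children): C, D, H, J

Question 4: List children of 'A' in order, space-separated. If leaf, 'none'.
Answer: E J

Derivation:
Node A's children (from adjacency): E, J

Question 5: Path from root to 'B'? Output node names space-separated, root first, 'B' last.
Walk down from root: G -> F -> B

Answer: G F B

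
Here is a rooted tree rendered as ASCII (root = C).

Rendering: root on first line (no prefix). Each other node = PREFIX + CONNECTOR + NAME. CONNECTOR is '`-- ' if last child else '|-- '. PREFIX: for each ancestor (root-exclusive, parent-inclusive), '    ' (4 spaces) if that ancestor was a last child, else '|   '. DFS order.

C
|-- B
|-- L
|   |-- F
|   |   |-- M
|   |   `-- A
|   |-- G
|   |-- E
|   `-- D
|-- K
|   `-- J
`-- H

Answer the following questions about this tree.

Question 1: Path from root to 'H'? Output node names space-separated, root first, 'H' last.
Walk down from root: C -> H

Answer: C H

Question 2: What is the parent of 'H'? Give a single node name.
Scan adjacency: H appears as child of C

Answer: C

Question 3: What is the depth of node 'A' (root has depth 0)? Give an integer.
Path from root to A: C -> L -> F -> A
Depth = number of edges = 3

Answer: 3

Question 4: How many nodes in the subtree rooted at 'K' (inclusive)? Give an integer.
Answer: 2

Derivation:
Subtree rooted at K contains: J, K
Count = 2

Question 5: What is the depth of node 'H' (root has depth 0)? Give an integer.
Answer: 1

Derivation:
Path from root to H: C -> H
Depth = number of edges = 1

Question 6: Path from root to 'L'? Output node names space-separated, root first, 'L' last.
Answer: C L

Derivation:
Walk down from root: C -> L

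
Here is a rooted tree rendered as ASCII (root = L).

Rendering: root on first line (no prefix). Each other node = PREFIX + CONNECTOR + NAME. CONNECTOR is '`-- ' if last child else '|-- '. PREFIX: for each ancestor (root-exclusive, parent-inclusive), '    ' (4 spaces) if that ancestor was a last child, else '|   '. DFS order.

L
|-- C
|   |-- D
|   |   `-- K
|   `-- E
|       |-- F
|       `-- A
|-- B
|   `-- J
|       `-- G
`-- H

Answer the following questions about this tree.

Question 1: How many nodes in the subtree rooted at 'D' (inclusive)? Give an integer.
Answer: 2

Derivation:
Subtree rooted at D contains: D, K
Count = 2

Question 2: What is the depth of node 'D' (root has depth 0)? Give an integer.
Path from root to D: L -> C -> D
Depth = number of edges = 2

Answer: 2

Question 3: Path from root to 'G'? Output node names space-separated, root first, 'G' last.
Walk down from root: L -> B -> J -> G

Answer: L B J G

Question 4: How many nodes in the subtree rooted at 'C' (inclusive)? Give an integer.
Answer: 6

Derivation:
Subtree rooted at C contains: A, C, D, E, F, K
Count = 6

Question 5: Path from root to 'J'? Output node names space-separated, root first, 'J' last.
Answer: L B J

Derivation:
Walk down from root: L -> B -> J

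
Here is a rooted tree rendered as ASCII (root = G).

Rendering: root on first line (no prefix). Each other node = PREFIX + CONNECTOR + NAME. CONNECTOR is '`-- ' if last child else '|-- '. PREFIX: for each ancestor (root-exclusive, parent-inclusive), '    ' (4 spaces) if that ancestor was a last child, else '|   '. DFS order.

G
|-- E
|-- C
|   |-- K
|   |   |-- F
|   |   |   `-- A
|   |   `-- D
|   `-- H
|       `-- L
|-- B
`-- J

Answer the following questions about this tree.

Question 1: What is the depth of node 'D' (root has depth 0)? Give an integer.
Answer: 3

Derivation:
Path from root to D: G -> C -> K -> D
Depth = number of edges = 3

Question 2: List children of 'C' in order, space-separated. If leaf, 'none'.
Node C's children (from adjacency): K, H

Answer: K H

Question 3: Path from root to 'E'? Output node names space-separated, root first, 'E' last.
Walk down from root: G -> E

Answer: G E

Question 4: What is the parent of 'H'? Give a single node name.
Scan adjacency: H appears as child of C

Answer: C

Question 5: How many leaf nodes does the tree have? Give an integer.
Leaves (nodes with no children): A, B, D, E, J, L

Answer: 6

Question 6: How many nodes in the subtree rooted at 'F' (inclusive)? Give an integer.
Subtree rooted at F contains: A, F
Count = 2

Answer: 2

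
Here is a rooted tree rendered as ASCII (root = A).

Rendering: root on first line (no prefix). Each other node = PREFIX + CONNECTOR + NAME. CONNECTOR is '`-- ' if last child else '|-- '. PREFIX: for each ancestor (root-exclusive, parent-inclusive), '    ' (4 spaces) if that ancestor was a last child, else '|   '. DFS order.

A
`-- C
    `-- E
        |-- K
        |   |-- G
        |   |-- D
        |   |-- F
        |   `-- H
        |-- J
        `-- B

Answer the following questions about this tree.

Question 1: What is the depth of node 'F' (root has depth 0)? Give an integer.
Answer: 4

Derivation:
Path from root to F: A -> C -> E -> K -> F
Depth = number of edges = 4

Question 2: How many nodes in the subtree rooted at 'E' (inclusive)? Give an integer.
Answer: 8

Derivation:
Subtree rooted at E contains: B, D, E, F, G, H, J, K
Count = 8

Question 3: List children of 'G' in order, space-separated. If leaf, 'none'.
Answer: none

Derivation:
Node G's children (from adjacency): (leaf)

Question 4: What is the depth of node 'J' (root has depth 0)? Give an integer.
Path from root to J: A -> C -> E -> J
Depth = number of edges = 3

Answer: 3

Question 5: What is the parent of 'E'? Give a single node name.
Answer: C

Derivation:
Scan adjacency: E appears as child of C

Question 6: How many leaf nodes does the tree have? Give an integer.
Answer: 6

Derivation:
Leaves (nodes with no children): B, D, F, G, H, J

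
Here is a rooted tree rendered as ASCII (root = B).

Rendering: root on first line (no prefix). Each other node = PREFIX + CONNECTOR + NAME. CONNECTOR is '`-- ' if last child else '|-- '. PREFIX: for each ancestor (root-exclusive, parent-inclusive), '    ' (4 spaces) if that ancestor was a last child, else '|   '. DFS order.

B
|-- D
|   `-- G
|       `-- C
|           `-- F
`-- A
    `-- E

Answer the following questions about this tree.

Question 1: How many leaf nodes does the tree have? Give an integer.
Answer: 2

Derivation:
Leaves (nodes with no children): E, F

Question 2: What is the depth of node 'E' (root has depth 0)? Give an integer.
Path from root to E: B -> A -> E
Depth = number of edges = 2

Answer: 2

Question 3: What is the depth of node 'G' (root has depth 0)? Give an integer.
Path from root to G: B -> D -> G
Depth = number of edges = 2

Answer: 2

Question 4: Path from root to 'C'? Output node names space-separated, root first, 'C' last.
Walk down from root: B -> D -> G -> C

Answer: B D G C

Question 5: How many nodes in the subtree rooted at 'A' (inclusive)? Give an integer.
Subtree rooted at A contains: A, E
Count = 2

Answer: 2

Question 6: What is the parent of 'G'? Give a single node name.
Answer: D

Derivation:
Scan adjacency: G appears as child of D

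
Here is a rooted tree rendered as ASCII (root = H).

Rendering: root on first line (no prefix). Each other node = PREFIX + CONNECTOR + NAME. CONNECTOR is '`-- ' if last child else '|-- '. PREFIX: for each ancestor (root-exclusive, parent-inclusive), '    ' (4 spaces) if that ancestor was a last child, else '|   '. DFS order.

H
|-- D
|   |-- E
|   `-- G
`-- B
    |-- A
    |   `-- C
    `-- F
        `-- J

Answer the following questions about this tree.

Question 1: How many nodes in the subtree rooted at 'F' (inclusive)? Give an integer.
Subtree rooted at F contains: F, J
Count = 2

Answer: 2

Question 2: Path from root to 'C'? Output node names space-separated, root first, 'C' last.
Walk down from root: H -> B -> A -> C

Answer: H B A C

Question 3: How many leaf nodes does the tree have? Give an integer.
Answer: 4

Derivation:
Leaves (nodes with no children): C, E, G, J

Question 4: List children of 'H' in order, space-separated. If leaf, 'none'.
Answer: D B

Derivation:
Node H's children (from adjacency): D, B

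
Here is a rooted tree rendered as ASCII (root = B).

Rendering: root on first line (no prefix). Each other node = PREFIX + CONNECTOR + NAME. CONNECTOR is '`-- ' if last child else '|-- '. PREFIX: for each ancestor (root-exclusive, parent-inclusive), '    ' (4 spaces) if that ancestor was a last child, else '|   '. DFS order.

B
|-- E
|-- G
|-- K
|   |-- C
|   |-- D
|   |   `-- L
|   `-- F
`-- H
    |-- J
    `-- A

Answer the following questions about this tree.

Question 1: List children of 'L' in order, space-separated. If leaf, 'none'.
Answer: none

Derivation:
Node L's children (from adjacency): (leaf)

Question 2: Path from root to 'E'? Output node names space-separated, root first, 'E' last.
Answer: B E

Derivation:
Walk down from root: B -> E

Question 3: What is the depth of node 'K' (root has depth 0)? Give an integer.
Answer: 1

Derivation:
Path from root to K: B -> K
Depth = number of edges = 1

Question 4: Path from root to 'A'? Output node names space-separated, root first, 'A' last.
Walk down from root: B -> H -> A

Answer: B H A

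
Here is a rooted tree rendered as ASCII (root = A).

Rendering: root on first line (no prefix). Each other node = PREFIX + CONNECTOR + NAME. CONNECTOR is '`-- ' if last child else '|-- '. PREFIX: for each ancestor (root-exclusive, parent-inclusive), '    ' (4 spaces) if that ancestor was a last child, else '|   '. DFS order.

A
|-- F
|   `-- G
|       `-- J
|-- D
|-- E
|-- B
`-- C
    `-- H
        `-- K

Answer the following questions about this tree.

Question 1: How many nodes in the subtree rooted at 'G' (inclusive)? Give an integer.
Subtree rooted at G contains: G, J
Count = 2

Answer: 2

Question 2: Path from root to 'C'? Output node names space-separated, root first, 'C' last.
Answer: A C

Derivation:
Walk down from root: A -> C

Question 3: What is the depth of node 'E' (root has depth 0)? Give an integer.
Answer: 1

Derivation:
Path from root to E: A -> E
Depth = number of edges = 1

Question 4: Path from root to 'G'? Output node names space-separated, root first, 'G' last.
Walk down from root: A -> F -> G

Answer: A F G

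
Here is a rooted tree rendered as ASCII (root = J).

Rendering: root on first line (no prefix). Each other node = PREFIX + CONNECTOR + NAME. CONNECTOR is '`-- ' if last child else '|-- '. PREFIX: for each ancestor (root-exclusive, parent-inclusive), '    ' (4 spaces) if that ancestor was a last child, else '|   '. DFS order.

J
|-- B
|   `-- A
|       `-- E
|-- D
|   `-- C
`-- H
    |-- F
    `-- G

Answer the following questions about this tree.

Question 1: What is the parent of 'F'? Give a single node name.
Scan adjacency: F appears as child of H

Answer: H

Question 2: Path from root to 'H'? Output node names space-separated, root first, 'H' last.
Walk down from root: J -> H

Answer: J H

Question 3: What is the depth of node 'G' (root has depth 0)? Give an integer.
Path from root to G: J -> H -> G
Depth = number of edges = 2

Answer: 2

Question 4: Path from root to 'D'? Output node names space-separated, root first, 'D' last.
Walk down from root: J -> D

Answer: J D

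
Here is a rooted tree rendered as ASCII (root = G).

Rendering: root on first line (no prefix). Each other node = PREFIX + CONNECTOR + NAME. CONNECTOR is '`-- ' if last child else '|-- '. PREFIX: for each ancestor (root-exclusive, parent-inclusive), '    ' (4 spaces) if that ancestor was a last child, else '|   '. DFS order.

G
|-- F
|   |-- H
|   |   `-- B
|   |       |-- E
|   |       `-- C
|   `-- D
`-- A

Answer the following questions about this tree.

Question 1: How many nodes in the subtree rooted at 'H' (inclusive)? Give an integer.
Answer: 4

Derivation:
Subtree rooted at H contains: B, C, E, H
Count = 4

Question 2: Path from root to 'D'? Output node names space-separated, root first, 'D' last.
Answer: G F D

Derivation:
Walk down from root: G -> F -> D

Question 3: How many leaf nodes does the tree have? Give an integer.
Leaves (nodes with no children): A, C, D, E

Answer: 4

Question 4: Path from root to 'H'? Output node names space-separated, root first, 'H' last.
Walk down from root: G -> F -> H

Answer: G F H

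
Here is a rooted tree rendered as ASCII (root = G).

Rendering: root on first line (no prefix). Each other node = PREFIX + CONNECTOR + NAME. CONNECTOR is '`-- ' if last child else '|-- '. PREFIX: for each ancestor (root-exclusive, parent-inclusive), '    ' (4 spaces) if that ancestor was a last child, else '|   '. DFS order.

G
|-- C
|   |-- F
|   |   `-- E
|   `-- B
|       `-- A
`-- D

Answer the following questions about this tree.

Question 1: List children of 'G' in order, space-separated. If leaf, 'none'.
Node G's children (from adjacency): C, D

Answer: C D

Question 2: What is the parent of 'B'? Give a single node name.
Scan adjacency: B appears as child of C

Answer: C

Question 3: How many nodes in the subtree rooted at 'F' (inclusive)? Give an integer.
Subtree rooted at F contains: E, F
Count = 2

Answer: 2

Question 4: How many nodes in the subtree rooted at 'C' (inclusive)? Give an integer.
Subtree rooted at C contains: A, B, C, E, F
Count = 5

Answer: 5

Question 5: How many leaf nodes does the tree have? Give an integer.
Leaves (nodes with no children): A, D, E

Answer: 3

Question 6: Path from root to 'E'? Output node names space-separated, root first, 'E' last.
Answer: G C F E

Derivation:
Walk down from root: G -> C -> F -> E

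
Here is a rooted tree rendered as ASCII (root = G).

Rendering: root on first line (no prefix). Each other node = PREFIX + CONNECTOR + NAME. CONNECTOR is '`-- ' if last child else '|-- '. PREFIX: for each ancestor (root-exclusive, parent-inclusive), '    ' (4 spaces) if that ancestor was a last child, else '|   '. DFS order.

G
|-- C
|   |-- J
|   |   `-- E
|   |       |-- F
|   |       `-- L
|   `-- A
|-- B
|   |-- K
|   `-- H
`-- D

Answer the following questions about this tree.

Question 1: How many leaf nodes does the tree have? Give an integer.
Leaves (nodes with no children): A, D, F, H, K, L

Answer: 6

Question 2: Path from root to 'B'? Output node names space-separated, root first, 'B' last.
Answer: G B

Derivation:
Walk down from root: G -> B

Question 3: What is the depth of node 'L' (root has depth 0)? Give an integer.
Answer: 4

Derivation:
Path from root to L: G -> C -> J -> E -> L
Depth = number of edges = 4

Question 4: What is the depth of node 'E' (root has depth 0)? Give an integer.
Path from root to E: G -> C -> J -> E
Depth = number of edges = 3

Answer: 3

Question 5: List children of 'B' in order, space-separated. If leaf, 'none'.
Answer: K H

Derivation:
Node B's children (from adjacency): K, H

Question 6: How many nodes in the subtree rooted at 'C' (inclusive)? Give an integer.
Answer: 6

Derivation:
Subtree rooted at C contains: A, C, E, F, J, L
Count = 6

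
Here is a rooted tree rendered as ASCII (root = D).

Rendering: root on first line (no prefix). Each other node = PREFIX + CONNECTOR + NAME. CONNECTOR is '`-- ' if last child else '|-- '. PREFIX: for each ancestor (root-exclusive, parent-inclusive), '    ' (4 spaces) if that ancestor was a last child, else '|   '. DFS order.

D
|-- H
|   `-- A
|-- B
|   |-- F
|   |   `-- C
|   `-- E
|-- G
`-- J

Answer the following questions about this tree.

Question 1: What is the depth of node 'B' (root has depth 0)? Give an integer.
Path from root to B: D -> B
Depth = number of edges = 1

Answer: 1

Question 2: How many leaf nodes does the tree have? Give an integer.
Leaves (nodes with no children): A, C, E, G, J

Answer: 5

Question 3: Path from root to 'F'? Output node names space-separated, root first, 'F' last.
Walk down from root: D -> B -> F

Answer: D B F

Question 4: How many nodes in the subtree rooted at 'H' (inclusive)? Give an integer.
Answer: 2

Derivation:
Subtree rooted at H contains: A, H
Count = 2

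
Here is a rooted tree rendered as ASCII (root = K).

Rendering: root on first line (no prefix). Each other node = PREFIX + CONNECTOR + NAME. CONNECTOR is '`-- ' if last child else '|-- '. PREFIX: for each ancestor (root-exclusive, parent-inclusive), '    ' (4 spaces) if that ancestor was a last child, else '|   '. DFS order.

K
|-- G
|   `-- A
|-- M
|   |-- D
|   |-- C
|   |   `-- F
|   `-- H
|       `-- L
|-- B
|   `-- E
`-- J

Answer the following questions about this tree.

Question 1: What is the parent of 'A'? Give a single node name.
Answer: G

Derivation:
Scan adjacency: A appears as child of G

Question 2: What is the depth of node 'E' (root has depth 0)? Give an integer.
Path from root to E: K -> B -> E
Depth = number of edges = 2

Answer: 2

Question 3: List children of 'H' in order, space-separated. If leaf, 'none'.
Node H's children (from adjacency): L

Answer: L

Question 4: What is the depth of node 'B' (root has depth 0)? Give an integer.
Path from root to B: K -> B
Depth = number of edges = 1

Answer: 1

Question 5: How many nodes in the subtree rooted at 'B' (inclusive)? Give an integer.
Subtree rooted at B contains: B, E
Count = 2

Answer: 2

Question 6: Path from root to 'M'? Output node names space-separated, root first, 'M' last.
Walk down from root: K -> M

Answer: K M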